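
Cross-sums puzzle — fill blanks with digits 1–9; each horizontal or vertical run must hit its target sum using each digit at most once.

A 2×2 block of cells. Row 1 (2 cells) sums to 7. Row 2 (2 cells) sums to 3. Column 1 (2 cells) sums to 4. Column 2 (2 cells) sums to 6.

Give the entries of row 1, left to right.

3 in 2 cells must be {1,2}; 4 in 2 cells must be {1,3}.
The 3 across and the 4 down share only 1, so (2,1) = 1.
(2,2) = 3 − 1 = 2 completes the 3 across.
(1,1) = 4 − 1 = 3 completes the 4 down.
(1,2) = 7 − 3 = 4 completes the 7 across.

3 4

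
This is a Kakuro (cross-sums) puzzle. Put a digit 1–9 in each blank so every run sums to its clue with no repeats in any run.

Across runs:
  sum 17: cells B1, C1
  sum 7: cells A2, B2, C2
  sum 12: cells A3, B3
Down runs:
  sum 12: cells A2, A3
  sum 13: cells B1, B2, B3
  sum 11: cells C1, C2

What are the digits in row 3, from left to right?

17 in 2 cells must be {8,9}; 7 in 3 cells must be {1,2,4}.
The 7 across and the 12 down share only 4, so A2 = 4.
C2 = 2: the only remaining digit allowed by both the 7 across and the 11 down.
A3 = 12 − 4 = 8 completes the 12 down.
B3 = 12 − 8 = 4 completes the 12 across.
B1 = 8: the only remaining digit allowed by both the 17 across and the 13 down.
C1 = 17 − 8 = 9 completes the 17 across.
B2 = 7 − 6 = 1 completes the 7 across.

8 4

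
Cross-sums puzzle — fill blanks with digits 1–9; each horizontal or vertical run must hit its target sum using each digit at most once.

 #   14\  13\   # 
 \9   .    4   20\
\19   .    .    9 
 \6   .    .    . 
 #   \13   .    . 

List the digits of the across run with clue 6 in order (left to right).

2, 1, 3

6 in 3 cells must be {1,2,3}.
R1C1 = 9 − 4 = 5 completes the 9 across.
Given what's placed, R3C3 must be 3 to fit the 6 across and 20 down.
R4C3 = 20 − 12 = 8 completes the 20 down.
R4C2 = 13 − 8 = 5 completes the 13 across.
R2C2 = 3: the only remaining digit allowed by both the 19 across and the 13 down.
R3C2 = 13 − 12 = 1 completes the 13 down.
R2C1 = 19 − 12 = 7 completes the 19 across.
R3C1 = 6 − 4 = 2 completes the 6 across.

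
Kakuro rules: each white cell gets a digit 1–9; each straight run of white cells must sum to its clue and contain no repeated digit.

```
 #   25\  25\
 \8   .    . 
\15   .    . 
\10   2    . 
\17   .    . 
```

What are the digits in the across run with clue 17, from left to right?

8, 9

17 in 2 cells must be {8,9}.
Given what's placed, R1C1 must be 6 to fit the 8 across and 25 down.
R1C2 = 8 − 6 = 2 completes the 8 across.
R3C2 = 10 − 2 = 8 completes the 10 across.
Given what's placed, R4C2 must be 9 to fit the 17 across and 25 down.
R2C2 = 25 − 19 = 6 completes the 25 down.
R4C1 = 17 − 9 = 8 completes the 17 across.
R2C1 = 15 − 6 = 9 completes the 15 across.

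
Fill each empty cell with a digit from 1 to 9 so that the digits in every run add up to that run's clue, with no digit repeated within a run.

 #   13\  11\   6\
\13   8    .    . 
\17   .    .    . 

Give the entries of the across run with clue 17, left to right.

R2C1 = 13 − 8 = 5 completes the 13 down.
R2C3 = 4: the only remaining digit allowed by both the 17 across and the 6 down.
R1C3 = 6 − 4 = 2 completes the 6 down.
R2C2 = 17 − 9 = 8 completes the 17 across.
R1C2 = 13 − 10 = 3 completes the 13 across.

5 8 4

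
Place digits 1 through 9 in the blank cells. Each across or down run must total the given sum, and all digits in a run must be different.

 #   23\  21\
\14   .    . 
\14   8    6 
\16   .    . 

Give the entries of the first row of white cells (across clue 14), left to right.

16 in 2 cells must be {7,9}; 23 in 3 cells must be {6,8,9}.
R1C2 = 8: the only remaining digit allowed by both the 14 across and the 21 down.
Given what's placed, R3C1 must be 9 to fit the 16 across and 23 down.
R3C2 = 16 − 9 = 7 completes the 16 across.
R1C1 = 14 − 8 = 6 completes the 14 across.

6 8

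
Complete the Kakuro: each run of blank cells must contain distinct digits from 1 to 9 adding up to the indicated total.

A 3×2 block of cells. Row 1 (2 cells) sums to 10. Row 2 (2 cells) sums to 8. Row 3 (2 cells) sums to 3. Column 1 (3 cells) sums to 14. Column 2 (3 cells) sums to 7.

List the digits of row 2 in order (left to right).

3 in 2 cells must be {1,2}; 7 in 3 cells must be {1,2,4}.
Nothing is forced directly, so branch on (2,2), whose candidates are 1 or 2. If (2,2) = 2: that forces (2,1) = 6, (3,1) = 1, after which (3,2) would have to be in {2} for the 3 across but in {1,4} for the 7 down — contradiction. So (2,2) = 1.
(2,1) = 8 − 1 = 7 completes the 8 across.
Given what's placed, (3,2) must be 2 to fit the 3 across and 7 down.
(1,2) = 7 − 3 = 4 completes the 7 down.
(3,1) = 3 − 2 = 1 completes the 3 across.
(1,1) = 10 − 4 = 6 completes the 10 across.

7, 1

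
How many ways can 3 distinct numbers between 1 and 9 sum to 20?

4

3 distinct digits from 1–9 sum between 6 and 24.
Enumerating: {3,8,9}, {4,7,9}, {5,6,9}, {5,7,8}.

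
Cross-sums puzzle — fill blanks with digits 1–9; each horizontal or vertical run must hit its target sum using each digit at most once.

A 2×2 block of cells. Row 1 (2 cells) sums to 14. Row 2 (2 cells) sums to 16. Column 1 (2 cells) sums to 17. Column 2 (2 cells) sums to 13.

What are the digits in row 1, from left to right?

8 6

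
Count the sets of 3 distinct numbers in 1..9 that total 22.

2

3 distinct digits from 1–9 sum between 6 and 24.
Enumerating: {5,8,9}, {6,7,9}.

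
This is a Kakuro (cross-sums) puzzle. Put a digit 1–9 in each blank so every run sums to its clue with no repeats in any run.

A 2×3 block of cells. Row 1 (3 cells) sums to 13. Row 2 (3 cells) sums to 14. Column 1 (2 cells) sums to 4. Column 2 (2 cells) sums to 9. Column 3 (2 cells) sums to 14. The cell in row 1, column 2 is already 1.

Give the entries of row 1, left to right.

3 1 9

4 in 2 cells must be {1,3}.
(1,1) = 3: the only remaining digit allowed by both the 13 across and the 4 down.
(1,3) = 13 − 4 = 9 completes the 13 across.
(2,1) = 4 − 3 = 1 completes the 4 down.
(2,2) = 9 − 1 = 8 completes the 9 down.
(2,3) = 14 − 9 = 5 completes the 14 across.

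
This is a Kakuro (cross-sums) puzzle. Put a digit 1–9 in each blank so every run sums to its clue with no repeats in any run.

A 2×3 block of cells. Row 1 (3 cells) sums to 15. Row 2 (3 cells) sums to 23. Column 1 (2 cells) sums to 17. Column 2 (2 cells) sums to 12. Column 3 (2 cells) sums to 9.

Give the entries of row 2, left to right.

23 in 3 cells must be {6,8,9}; 17 in 2 cells must be {8,9}.
Nothing is forced directly, so branch on (2,3), whose candidates are 6 or 8. If (2,3) = 8: that forces (1,3) = 1, (2,1) = 9, after which (2,2) would have to be in {6} for the 23 across but in {3,4,5,7,8,9} for the 12 down — contradiction. So (2,3) = 6.
(1,3) = 9 − 6 = 3 completes the 9 down.
Given what's placed, (1,1) must be 8 to fit the 15 across and 17 down.
(1,2) = 15 − 11 = 4 completes the 15 across.
(2,1) = 17 − 8 = 9 completes the 17 down.
(2,2) = 23 − 15 = 8 completes the 23 across.

9, 8, 6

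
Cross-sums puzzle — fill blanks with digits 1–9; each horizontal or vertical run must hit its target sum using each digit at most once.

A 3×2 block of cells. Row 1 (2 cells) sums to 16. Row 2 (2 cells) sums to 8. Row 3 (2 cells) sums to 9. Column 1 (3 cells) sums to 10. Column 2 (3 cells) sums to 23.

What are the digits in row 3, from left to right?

16 in 2 cells must be {7,9}; 23 in 3 cells must be {6,8,9}.
The 16 across and the 10 down share only 7, so (1,1) = 7.
(1,2) = 16 − 7 = 9 completes the 16 across.
Given what's placed, (2,2) must be 6 to fit the 8 across and 23 down.
(3,2) = 23 − 15 = 8 completes the 23 down.
(2,1) = 8 − 6 = 2 completes the 8 across.
(3,1) = 9 − 8 = 1 completes the 9 across.

1 8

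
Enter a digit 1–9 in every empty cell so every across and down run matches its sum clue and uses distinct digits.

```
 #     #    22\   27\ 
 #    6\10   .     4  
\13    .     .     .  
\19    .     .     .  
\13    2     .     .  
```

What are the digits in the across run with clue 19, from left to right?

6 in 3 cells must be {1,2,3}.
R1C2 = 10 − 4 = 6 completes the 10 across.
R3C1 = 3: the only remaining digit allowed by both the 19 across and the 6 down.
R3C3 = 9: the only remaining digit allowed by both the 19 across and the 27 down.
R2C1 = 6 − 5 = 1 completes the 6 down.
Given what's placed, R2C3 must be 8 to fit the 13 across and 27 down.
R3C2 = 19 − 12 = 7 completes the 19 across.

3 7 9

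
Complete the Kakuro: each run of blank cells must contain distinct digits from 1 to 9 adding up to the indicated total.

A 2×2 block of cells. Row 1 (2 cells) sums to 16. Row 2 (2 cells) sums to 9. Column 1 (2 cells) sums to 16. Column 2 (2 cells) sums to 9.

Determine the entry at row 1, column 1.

9

16 in 2 cells must be {7,9}.
The 16 across and the 9 down share only 7, so (1,2) = 7.
The 9 across and the 16 down share only 7, so (2,1) = 7.
(2,2) = 9 − 7 = 2 completes the 9 across.
(1,1) = 16 − 7 = 9 completes the 16 across.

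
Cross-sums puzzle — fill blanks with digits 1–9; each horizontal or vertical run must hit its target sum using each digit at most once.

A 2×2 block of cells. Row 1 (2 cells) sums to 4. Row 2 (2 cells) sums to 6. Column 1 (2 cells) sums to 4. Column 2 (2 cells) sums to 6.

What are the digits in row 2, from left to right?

4 in 2 cells must be {1,3}.
The 4 across and the 6 down share only 1, so (1,2) = 1.
The 6 across and the 4 down share only 1, so (2,1) = 1.
(2,2) = 6 − 1 = 5 completes the 6 across.
(1,1) = 4 − 1 = 3 completes the 4 across.

1 5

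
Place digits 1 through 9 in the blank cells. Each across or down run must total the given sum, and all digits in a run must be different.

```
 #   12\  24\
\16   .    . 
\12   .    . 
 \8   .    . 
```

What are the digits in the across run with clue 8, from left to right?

1 7

16 in 2 cells must be {7,9}; 24 in 3 cells must be {7,8,9}.
The 8 across and the 24 down share only 7, so R3C2 = 7.
Given what's placed, R1C2 must be 9 to fit the 16 across and 24 down.
R2C2 = 24 − 16 = 8 completes the 24 down.
R3C1 = 8 − 7 = 1 completes the 8 across.
R1C1 = 16 − 9 = 7 completes the 16 across.
R2C1 = 12 − 8 = 4 completes the 12 across.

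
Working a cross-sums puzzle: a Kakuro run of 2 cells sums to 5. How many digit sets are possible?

2 distinct digits from 1–9 sum between 3 and 17.
Enumerating: {1,4}, {2,3}.

2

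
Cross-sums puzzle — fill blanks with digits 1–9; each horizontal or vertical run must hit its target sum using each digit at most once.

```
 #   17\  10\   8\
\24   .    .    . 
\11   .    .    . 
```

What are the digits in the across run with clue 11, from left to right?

8 2 1

24 in 3 cells must be {7,8,9}; 17 in 2 cells must be {8,9}.
The 24 across and the 8 down share only 7, so R1C3 = 7.
The 11 across and the 17 down share only 8, so R2C1 = 8.
R2C3 = 8 − 7 = 1 completes the 8 down.
R1C1 = 17 − 8 = 9 completes the 17 down.
R1C2 = 24 − 16 = 8 completes the 24 across.
R2C2 = 11 − 9 = 2 completes the 11 across.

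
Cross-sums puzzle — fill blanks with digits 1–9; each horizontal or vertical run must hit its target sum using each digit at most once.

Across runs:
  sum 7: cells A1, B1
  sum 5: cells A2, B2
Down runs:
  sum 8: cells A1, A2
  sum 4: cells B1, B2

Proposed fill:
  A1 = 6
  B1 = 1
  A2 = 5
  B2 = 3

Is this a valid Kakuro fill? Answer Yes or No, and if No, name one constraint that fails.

No — the across run A2–B2 sums to 8, not 5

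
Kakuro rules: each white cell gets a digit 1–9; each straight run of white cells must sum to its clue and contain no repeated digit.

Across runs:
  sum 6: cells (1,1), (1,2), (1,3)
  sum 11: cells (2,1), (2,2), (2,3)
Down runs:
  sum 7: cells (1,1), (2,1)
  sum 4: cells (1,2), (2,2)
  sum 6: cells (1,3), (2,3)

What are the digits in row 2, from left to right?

6 1 4

6 in 3 cells must be {1,2,3}; 4 in 2 cells must be {1,3}.
Nothing is forced directly, so branch on (1,2), whose candidates are 1 or 3. If (1,2) = 1: that forces (1,3) = 2, (2,2) = 3, after which (2,3) would have to be in {1,2,6,7} for the 11 across but in {4} for the 6 down — contradiction. So (1,2) = 3.
(2,2) = 4 − 3 = 1 completes the 4 down.
Nothing is forced directly, so branch on (2,3), whose candidates are 2 or 4. If (2,3) = 2: then (1,3) would have to be in {1,2} for the 6 across but in {4} for the 6 down — contradiction. So (2,3) = 4.
(1,3) = 6 − 4 = 2 completes the 6 down.
(2,1) = 11 − 5 = 6 completes the 11 across.
(1,1) = 6 − 5 = 1 completes the 6 across.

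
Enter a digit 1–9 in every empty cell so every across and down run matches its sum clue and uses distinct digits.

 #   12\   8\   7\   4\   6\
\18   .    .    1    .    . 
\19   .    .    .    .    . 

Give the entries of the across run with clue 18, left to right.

4 in 2 cells must be {1,3}.
Given what's placed, R1C4 must be 3 to fit the 18 across and 4 down.
R2C3 = 7 − 1 = 6 completes the 7 down.
R2C4 = 4 − 3 = 1 completes the 4 down.
Nothing is forced directly, so branch on R1C2, whose candidates are 2 or 5 or 7. If R1C2 = 2: then R2C2 would have to be in {2,3,4,5,7} for the 19 across but in {6} for the 8 down — contradiction. If R1C2 = 7: that forces R1C1 = 5, R1C5 = 2, R2C1 = 7, after which R2C2 would have to be in {2,3} for the 19 across but in {1} for the 8 down — contradiction. So R1C2 = 5.
Given what's placed, R1C1 must be 7 to fit the 18 across and 12 down.
R1C5 = 18 − 16 = 2 completes the 18 across.

7, 5, 1, 3, 2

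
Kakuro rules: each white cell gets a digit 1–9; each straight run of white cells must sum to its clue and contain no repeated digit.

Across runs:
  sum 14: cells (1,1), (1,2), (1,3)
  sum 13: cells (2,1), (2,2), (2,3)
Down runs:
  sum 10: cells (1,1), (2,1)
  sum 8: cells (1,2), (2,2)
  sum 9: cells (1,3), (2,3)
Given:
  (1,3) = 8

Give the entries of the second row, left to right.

9 3 1

(2,3) = 9 − 8 = 1 completes the 9 down.
Nothing is forced directly, so branch on (1,1), whose candidates are 1 or 2 or 4. If (1,1) = 2: then (1,2) would have to be in {4} for the 14 across but in {1,2,3,5,6,7} for the 8 down — contradiction. If (1,1) = 4: that forces (1,2) = 2, after which (2,1) would have to be in {3,4,5,7,8,9} for the 13 across but in {6} for the 10 down — contradiction. So (1,1) = 1.
(1,2) = 14 − 9 = 5 completes the 14 across.
(2,1) = 10 − 1 = 9 completes the 10 down.
(2,2) = 13 − 10 = 3 completes the 13 across.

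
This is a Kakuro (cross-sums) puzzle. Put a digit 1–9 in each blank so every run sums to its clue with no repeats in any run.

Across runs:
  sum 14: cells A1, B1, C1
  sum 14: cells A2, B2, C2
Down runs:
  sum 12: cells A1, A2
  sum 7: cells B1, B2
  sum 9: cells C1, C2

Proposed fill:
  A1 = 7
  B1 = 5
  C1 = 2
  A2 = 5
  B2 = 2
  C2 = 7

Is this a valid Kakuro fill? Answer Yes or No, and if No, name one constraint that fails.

Yes

Across: 7+5+2=14; 5+2+7=14. Down: 7+5=12; 5+2=7; 2+7=9. No digit repeats within any run.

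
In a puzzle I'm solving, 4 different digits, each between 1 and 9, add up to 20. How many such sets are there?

4 distinct digits from 1–9 sum between 10 and 30.

12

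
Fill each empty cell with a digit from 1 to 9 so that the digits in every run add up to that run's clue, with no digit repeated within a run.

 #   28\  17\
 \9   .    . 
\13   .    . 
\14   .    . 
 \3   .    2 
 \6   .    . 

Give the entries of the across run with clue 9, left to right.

6 3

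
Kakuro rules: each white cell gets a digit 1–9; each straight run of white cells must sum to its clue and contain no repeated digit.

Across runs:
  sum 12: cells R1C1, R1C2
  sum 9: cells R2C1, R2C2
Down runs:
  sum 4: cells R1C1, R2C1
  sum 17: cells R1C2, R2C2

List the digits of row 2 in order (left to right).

4 in 2 cells must be {1,3}; 17 in 2 cells must be {8,9}.
The 12 across and the 4 down share only 3, so R1C1 = 3.
R1C2 = 12 − 3 = 9 completes the 12 across.
R2C1 = 4 − 3 = 1 completes the 4 down.
R2C2 = 9 − 1 = 8 completes the 9 across.

1 8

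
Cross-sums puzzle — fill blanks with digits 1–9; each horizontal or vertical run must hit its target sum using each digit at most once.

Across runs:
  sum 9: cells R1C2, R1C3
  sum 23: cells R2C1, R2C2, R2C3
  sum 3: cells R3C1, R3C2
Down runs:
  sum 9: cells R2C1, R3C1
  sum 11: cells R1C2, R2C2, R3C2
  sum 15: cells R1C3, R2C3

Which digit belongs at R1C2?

23 in 3 cells must be {6,8,9}; 3 in 2 cells must be {1,2}.
Nothing is forced directly, so branch on R3C1, whose candidates are 1 or 2. If R3C1 = 2: then R2C1 would have to be in {6,8,9} for the 23 across but in {7} for the 9 down — contradiction. So R3C1 = 1.
R2C1 = 9 − 1 = 8 completes the 9 down.
R2C2 = 6: the only remaining digit allowed by both the 23 across and the 11 down.
R2C3 = 23 − 14 = 9 completes the 23 across.
R3C2 = 3 − 1 = 2 completes the 3 across.
R1C2 = 11 − 8 = 3 completes the 11 down.
R1C3 = 9 − 3 = 6 completes the 9 across.

3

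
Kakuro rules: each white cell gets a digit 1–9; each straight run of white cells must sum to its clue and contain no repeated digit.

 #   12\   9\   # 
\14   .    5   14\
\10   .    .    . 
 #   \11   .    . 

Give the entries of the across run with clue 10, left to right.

3 1 6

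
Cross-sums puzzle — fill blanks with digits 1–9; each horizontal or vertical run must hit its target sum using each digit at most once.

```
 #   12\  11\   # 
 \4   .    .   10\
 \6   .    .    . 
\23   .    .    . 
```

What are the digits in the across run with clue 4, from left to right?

4 in 2 cells must be {1,3}; 6 in 3 cells must be {1,2,3}; 23 in 3 cells must be {6,8,9}.
Nothing is forced directly, so branch on R1C1, whose candidates are 1 or 3. If R1C1 = 3: that forces R1C2 = 1, R3C1 = 8, R3C2 = 6, R3C3 = 9, R2C1 = 1, after which R2C2 would have to be in {2,3} for the 6 across but in {4} for the 11 down — contradiction. So R1C1 = 1.
R1C2 = 4 − 1 = 3 completes the 4 across.

1 3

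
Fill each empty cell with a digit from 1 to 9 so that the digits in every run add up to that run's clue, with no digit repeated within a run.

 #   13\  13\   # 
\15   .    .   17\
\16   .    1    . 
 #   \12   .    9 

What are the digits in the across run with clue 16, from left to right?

17 in 2 cells must be {8,9}.
R2C3 = 17 − 9 = 8 completes the 17 down.
R3C2 = 12 − 9 = 3 completes the 12 across.
R1C2 = 13 − 4 = 9 completes the 13 down.
R2C1 = 16 − 9 = 7 completes the 16 across.
R1C1 = 15 − 9 = 6 completes the 15 across.

7, 1, 8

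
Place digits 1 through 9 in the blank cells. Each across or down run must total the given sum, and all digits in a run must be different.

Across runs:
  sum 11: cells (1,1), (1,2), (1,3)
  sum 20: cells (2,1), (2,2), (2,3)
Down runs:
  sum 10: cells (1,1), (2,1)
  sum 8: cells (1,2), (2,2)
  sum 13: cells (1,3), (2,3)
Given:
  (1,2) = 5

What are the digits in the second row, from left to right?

Given what's placed, (1,3) must be 4 to fit the 11 across and 13 down.
(2,2) = 8 − 5 = 3 completes the 8 down.
(2,3) = 13 − 4 = 9 completes the 13 down.
(1,1) = 11 − 9 = 2 completes the 11 across.
(2,1) = 20 − 12 = 8 completes the 20 across.

8 3 9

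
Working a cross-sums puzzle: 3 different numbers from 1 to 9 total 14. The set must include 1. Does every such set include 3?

No

Counterexample: {1,4,9} sums to 14 under that restriction without using 3.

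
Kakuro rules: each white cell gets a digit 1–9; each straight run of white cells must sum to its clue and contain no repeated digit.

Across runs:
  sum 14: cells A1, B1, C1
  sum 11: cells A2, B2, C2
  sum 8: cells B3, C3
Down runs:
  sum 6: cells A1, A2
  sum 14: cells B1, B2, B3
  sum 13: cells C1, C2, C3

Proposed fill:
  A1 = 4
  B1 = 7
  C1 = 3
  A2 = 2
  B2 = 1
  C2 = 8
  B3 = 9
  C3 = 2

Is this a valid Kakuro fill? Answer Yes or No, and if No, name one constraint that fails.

No — the down run B1–B3 sums to 17, not 14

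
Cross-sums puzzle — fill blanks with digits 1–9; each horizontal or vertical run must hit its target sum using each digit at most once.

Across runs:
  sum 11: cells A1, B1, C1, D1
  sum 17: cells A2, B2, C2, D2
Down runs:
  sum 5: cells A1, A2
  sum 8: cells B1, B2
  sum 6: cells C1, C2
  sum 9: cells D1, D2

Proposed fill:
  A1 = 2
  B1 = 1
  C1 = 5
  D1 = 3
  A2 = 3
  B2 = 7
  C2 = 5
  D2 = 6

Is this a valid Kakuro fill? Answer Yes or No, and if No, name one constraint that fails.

No — the down run C1–C2 sums to 10, not 6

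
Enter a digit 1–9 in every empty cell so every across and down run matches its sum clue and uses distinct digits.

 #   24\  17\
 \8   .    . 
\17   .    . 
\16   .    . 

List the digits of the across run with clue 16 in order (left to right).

17 in 2 cells must be {8,9}; 16 in 2 cells must be {7,9}; 24 in 3 cells must be {7,8,9}.
The 8 across and the 24 down share only 7, so R1C1 = 7.
R1C2 = 8 − 7 = 1 completes the 8 across.
Given what's placed, R2C2 must be 9 to fit the 17 across and 17 down.
R3C1 = 9: the only remaining digit allowed by both the 16 across and the 24 down.
R3C2 = 16 − 9 = 7 completes the 16 across.
R2C1 = 17 − 9 = 8 completes the 17 across.

9, 7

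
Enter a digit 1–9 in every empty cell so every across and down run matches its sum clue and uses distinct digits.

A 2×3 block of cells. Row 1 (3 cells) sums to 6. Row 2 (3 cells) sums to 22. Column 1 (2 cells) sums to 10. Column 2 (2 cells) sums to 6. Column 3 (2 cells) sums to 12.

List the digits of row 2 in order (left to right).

6 in 3 cells must be {1,2,3}.
The 6 across and the 12 down share only 3, so (1,3) = 3.
The 22 across and the 6 down share only 5, so (2,2) = 5.
(2,3) = 12 − 3 = 9 completes the 12 down.
(1,2) = 6 − 5 = 1 completes the 6 down.
(2,1) = 22 − 14 = 8 completes the 22 across.
(1,1) = 6 − 4 = 2 completes the 6 across.

8 5 9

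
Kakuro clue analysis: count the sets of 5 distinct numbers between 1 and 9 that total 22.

9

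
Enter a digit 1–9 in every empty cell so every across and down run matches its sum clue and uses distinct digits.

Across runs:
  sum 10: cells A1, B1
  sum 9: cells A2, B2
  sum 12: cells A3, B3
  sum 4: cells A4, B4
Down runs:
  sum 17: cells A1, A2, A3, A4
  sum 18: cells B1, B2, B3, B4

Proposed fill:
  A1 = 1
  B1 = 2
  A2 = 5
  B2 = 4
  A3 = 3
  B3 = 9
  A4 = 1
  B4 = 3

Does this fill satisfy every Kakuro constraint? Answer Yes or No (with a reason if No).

No — the across run A1–B1 sums to 3, not 10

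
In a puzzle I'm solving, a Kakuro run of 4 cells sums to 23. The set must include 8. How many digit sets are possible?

4 distinct digits from 1–9 sum between 10 and 30.
Keeping only sets containing 8.
Enumerating: {1,5,8,9}, {2,4,8,9}, {2,6,7,8}, {3,5,7,8}, {4,5,6,8}.

5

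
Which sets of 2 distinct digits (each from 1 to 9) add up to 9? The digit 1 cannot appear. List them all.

{2,7}; {3,6}; {4,5}

2 distinct digits from 1–9 sum between 3 and 17.
Dropping sets that contain 1.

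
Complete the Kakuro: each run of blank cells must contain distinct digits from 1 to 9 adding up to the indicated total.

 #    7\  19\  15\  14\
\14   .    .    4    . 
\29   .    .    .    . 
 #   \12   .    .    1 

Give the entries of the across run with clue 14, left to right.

2 3 4 5

29 in 4 cells must be {5,7,8,9}.
Intersecting the 29 across with the 7 down forces R2C1 = 5.
R1C1 = 7 − 5 = 2 completes the 7 down.
No cell is forced outright now. R1C4 can only be 5 or 7 (the digits allowed by both its 14 across and its 14 down). If R1C4 = 7: then R1C2 would have to be in {1} for the 14 across but in {2,3,4,5,6,7,8,9} for the 19 down — contradiction. So R1C4 = 5.
R1C2 = 14 − 11 = 3 completes the 14 across.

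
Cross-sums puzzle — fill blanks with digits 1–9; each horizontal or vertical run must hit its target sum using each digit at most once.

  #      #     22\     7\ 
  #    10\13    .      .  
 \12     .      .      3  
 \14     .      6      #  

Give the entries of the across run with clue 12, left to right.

2 7 3

R1C3 = 7 − 3 = 4 completes the 7 down.
Given what's placed, R2C2 must be 7 to fit the 12 across and 22 down.
R3C1 = 14 − 6 = 8 completes the 14 across.
R1C2 = 13 − 4 = 9 completes the 13 across.
R2C1 = 12 − 10 = 2 completes the 12 across.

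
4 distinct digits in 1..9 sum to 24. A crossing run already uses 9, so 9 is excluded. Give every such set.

{3,6,7,8}; {4,5,7,8}

4 distinct digits from 1–9 sum between 10 and 30.
Dropping sets that contain 9.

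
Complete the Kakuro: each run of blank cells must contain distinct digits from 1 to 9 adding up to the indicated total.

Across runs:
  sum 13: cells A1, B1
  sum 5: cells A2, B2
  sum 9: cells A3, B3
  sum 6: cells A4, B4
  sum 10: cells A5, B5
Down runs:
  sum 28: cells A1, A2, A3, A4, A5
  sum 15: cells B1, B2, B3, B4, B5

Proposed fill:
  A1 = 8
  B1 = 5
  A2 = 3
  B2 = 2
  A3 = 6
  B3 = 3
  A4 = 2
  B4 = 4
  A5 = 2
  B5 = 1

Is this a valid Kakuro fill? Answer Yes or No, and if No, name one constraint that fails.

No — the across run A5–B5 sums to 3, not 10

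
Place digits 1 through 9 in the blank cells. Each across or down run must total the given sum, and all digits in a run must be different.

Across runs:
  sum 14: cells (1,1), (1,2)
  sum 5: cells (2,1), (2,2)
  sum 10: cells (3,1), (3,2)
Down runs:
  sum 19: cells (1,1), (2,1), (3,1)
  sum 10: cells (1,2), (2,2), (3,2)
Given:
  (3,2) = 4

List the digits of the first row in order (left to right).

9, 5

Given what's placed, (1,2) must be 5 to fit the 14 across and 10 down.
(2,2) = 10 − 9 = 1 completes the 10 down.
(3,1) = 10 − 4 = 6 completes the 10 across.
(1,1) = 14 − 5 = 9 completes the 14 across.
(2,1) = 5 − 1 = 4 completes the 5 across.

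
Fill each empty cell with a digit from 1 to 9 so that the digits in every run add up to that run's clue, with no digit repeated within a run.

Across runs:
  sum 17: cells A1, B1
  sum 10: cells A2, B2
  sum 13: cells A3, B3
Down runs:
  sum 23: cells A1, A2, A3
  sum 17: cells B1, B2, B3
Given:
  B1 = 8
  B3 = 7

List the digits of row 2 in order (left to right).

8, 2

17 in 2 cells must be {8,9}; 23 in 3 cells must be {6,8,9}.
A1 = 17 − 8 = 9 completes the 17 across.
B2 = 17 − 15 = 2 completes the 17 down.
A3 = 13 − 7 = 6 completes the 13 across.
A2 = 10 − 2 = 8 completes the 10 across.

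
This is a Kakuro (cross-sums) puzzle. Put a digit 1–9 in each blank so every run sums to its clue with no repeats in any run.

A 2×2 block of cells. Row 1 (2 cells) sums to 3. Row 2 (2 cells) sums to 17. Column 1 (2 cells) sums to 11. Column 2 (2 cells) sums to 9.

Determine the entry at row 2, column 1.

3 in 2 cells must be {1,2}; 17 in 2 cells must be {8,9}.
The 3 across and the 11 down share only 2, so (1,1) = 2.
(1,2) = 3 − 2 = 1 completes the 3 across.
(2,1) = 11 − 2 = 9 completes the 11 down.
(2,2) = 17 − 9 = 8 completes the 17 across.

9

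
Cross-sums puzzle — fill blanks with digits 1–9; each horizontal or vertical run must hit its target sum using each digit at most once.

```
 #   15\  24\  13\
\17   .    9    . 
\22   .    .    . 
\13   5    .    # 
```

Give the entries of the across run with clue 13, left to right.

5 8

24 in 3 cells must be {7,8,9}.
R3C2 = 13 − 5 = 8 completes the 13 across.
R2C2 = 24 − 17 = 7 completes the 24 down.
Nothing is forced directly, so branch on R2C1, whose candidates are 6 or 9. If R2C1 = 6: then R1C1 would have to be in {1,2,3,5,6,7} for the 17 across but in {4} for the 15 down — contradiction. So R2C1 = 9.
R1C1 = 15 − 14 = 1 completes the 15 down.
R1C3 = 17 − 10 = 7 completes the 17 across.
R2C3 = 22 − 16 = 6 completes the 22 across.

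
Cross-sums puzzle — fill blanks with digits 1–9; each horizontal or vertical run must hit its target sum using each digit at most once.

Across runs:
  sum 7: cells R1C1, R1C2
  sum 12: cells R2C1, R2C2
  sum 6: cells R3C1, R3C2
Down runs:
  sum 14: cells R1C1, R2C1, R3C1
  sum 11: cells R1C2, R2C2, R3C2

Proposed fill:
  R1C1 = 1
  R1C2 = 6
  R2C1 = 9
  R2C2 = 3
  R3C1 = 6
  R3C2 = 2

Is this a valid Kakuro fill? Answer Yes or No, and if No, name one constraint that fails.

No — the across run R3C1–R3C2 sums to 8, not 6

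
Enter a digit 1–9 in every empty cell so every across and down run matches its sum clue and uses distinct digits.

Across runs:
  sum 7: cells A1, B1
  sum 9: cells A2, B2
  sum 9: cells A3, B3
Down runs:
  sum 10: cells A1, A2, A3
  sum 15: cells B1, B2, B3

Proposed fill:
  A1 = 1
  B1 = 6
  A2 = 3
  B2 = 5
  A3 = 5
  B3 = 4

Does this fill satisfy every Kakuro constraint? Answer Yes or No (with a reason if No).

No — the down run A1–A3 sums to 9, not 10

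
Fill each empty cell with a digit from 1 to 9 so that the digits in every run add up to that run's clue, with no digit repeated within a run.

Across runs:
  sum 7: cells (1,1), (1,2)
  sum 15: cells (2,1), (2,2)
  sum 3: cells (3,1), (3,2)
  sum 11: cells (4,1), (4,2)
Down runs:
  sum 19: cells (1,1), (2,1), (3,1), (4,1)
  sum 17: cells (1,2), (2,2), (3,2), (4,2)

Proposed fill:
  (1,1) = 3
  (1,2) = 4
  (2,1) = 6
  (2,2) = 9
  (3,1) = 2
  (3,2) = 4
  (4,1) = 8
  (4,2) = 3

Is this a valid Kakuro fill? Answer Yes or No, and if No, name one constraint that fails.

No — the down run (1,2)–(4,2) sums to 20, not 17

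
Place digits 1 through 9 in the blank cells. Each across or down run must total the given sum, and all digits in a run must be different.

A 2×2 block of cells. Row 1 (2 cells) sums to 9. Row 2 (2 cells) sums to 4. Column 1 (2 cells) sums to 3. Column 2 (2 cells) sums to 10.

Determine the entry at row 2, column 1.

1

4 in 2 cells must be {1,3}; 3 in 2 cells must be {1,2}.
The 4 across and the 3 down share only 1, so (2,1) = 1.
(2,2) = 4 − 1 = 3 completes the 4 across.
(1,1) = 3 − 1 = 2 completes the 3 down.
(1,2) = 9 − 2 = 7 completes the 9 across.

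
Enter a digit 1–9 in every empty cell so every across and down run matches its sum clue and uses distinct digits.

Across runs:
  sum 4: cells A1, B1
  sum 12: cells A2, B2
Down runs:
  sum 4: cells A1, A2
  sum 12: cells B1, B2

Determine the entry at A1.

1

4 in 2 cells must be {1,3}.
The 4 across and the 12 down share only 3, so B1 = 3.
The 12 across and the 4 down share only 3, so A2 = 3.
B2 = 12 − 3 = 9 completes the 12 across.
A1 = 4 − 3 = 1 completes the 4 across.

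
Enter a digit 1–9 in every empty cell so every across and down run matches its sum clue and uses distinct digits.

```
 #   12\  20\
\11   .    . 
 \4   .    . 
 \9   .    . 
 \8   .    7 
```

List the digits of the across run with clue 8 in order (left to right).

1 7

4 in 2 cells must be {1,3}.
R4C1 = 8 − 7 = 1 completes the 8 across.
Given what's placed, R2C1 must be 3 to fit the 4 across and 12 down.
R2C2 = 4 − 3 = 1 completes the 4 across.
No cell is forced outright now. R1C1 can only be 2 or 6 (the digits allowed by both its 11 across and its 12 down). If R1C1 = 6: then R1C2 would have to be in {5} for the 11 across but in {3,4,8,9} for the 20 down — contradiction. So R1C1 = 2.
R1C2 = 11 − 2 = 9 completes the 11 across.
R3C1 = 12 − 6 = 6 completes the 12 down.
R3C2 = 9 − 6 = 3 completes the 9 across.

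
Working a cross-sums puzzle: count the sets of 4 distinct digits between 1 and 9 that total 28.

4 distinct digits from 1–9 sum between 10 and 30.
Enumerating: {4,7,8,9}, {5,6,8,9}.

2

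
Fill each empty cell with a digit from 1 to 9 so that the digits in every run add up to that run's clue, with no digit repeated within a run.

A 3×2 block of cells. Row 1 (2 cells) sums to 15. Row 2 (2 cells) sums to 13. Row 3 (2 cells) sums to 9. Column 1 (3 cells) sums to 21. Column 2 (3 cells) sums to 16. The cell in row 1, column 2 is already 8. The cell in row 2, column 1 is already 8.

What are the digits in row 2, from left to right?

8, 5

(1,1) = 15 − 8 = 7 completes the 15 across.
(2,2) = 13 − 8 = 5 completes the 13 across.
(3,1) = 21 − 15 = 6 completes the 21 down.
(3,2) = 9 − 6 = 3 completes the 9 across.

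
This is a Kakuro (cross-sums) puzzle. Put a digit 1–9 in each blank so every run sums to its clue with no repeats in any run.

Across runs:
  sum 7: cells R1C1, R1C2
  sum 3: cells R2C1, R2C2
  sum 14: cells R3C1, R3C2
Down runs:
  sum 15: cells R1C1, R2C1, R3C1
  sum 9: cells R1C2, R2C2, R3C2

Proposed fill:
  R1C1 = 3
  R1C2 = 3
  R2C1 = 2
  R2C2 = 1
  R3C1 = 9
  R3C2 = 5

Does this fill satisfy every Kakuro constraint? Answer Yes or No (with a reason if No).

No — the across run R1C1–R1C2 sums to 6, not 7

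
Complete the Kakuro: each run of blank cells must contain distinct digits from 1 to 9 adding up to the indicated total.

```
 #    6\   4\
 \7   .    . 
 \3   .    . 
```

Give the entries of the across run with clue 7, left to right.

4, 3

3 in 2 cells must be {1,2}; 4 in 2 cells must be {1,3}.
The 3 across and the 4 down share only 1, so R2C2 = 1.
R1C2 = 4 − 1 = 3 completes the 4 down.
R2C1 = 3 − 1 = 2 completes the 3 across.
R1C1 = 7 − 3 = 4 completes the 7 across.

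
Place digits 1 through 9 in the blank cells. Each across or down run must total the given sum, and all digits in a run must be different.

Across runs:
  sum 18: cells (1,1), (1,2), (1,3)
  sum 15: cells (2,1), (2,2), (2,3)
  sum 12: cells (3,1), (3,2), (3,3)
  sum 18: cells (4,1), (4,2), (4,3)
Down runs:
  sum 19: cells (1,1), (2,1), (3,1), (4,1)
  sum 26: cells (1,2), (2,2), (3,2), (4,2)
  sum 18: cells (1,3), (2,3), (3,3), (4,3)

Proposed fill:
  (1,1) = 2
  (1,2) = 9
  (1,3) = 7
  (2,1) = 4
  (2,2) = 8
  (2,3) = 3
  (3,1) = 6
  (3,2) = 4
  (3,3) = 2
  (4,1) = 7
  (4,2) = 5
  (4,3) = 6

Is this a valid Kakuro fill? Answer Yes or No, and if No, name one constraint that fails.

Across: 2+9+7=18; 4+8+3=15; 6+4+2=12; 7+5+6=18. Down: 2+4+6+7=19; 9+8+4+5=26; 7+3+2+6=18. No digit repeats within any run.

Yes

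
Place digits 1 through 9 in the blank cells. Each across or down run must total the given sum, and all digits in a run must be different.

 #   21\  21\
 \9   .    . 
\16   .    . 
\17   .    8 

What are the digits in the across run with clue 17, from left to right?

16 in 2 cells must be {7,9}; 17 in 2 cells must be {8,9}.
R3C1 = 17 − 8 = 9 completes the 17 across.
Given what's placed, R2C1 must be 7 to fit the 16 across and 21 down.
R2C2 = 16 − 7 = 9 completes the 16 across.
R1C1 = 21 − 16 = 5 completes the 21 down.
R1C2 = 9 − 5 = 4 completes the 9 across.

9 8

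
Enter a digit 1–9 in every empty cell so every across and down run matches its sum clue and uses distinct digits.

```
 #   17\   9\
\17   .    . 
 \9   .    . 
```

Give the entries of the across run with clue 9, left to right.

17 in 2 cells must be {8,9}.
The 17 across and the 9 down share only 8, so R1C2 = 8.
The 9 across and the 17 down share only 8, so R2C1 = 8.
R2C2 = 9 − 8 = 1 completes the 9 across.
R1C1 = 17 − 8 = 9 completes the 17 across.

8 1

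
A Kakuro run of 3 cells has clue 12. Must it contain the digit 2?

No

Counterexample: {1,3,8} sums to 12 without using 2.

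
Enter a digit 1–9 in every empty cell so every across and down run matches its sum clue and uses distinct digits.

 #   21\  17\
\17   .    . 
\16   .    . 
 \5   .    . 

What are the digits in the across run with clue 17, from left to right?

17 in 2 cells must be {8,9}; 16 in 2 cells must be {7,9}.
The 5 across and the 21 down share only 4, so R3C1 = 4.
R3C2 = 5 − 4 = 1 completes the 5 across.
Given what's placed, R1C2 must be 9 to fit the 17 across and 17 down.
R2C1 = 9: the only remaining digit allowed by both the 16 across and the 21 down.
R2C2 = 16 − 9 = 7 completes the 16 across.
R1C1 = 17 − 9 = 8 completes the 17 across.

8 9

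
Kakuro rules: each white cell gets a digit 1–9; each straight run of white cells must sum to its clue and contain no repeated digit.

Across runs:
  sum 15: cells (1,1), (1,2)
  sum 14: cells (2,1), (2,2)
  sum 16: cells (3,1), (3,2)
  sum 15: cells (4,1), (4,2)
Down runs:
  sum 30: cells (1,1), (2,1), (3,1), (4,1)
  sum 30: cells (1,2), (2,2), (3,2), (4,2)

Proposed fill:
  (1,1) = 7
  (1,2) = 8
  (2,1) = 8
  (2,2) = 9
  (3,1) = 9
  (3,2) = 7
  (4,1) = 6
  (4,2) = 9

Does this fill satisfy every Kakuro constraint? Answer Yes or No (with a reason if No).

No — the across run (2,1)–(2,2) sums to 17, not 14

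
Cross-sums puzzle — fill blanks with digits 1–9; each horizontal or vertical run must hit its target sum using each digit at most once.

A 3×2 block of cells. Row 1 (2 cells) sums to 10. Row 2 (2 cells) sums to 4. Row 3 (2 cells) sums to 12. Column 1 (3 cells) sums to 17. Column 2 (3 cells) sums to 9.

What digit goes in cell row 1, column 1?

4 in 2 cells must be {1,3}.
Nothing is forced directly, so branch on (3,2), whose candidates are 3 or 4 or 5. If (3,2) = 3: that forces (2,2) = 1, (3,1) = 9, after which (1,2) would have to be in {1,2,3,4,6,7,8,9} for the 10 across but in {5} for the 9 down — contradiction. If (3,2) = 4: that forces (2,2) = 3, (3,1) = 8, (1,2) = 2, after which (2,1) would have to be in {1} for the 4 across but in {2,3,4,5,6,7} for the 17 down — contradiction. So (3,2) = 5.
(3,1) = 12 − 5 = 7 completes the 12 across.
Given what's placed, (2,1) must be 1 to fit the 4 across and 17 down.
(2,2) = 4 − 1 = 3 completes the 4 across.
(1,1) = 17 − 8 = 9 completes the 17 down.
(1,2) = 10 − 9 = 1 completes the 10 across.

9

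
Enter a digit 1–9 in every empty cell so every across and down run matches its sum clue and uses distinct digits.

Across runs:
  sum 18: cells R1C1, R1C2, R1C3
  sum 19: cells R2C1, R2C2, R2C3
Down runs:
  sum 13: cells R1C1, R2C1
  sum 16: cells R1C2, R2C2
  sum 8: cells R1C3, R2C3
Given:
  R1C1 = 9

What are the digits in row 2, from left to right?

16 in 2 cells must be {7,9}.
Given what's placed, R1C2 must be 7 to fit the 18 across and 16 down.
R1C3 = 18 − 16 = 2 completes the 18 across.
R2C1 = 13 − 9 = 4 completes the 13 down.
R2C2 = 16 − 7 = 9 completes the 16 down.
R2C3 = 19 − 13 = 6 completes the 19 across.

4 9 6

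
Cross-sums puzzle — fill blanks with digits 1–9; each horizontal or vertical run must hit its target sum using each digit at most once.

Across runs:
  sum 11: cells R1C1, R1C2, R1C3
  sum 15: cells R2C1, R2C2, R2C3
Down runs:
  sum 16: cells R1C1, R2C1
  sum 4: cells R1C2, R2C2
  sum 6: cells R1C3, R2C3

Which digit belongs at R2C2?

1

16 in 2 cells must be {7,9}; 4 in 2 cells must be {1,3}.
The 11 across and the 16 down share only 7, so R1C1 = 7.
Given what's placed, R1C3 must be 1 to fit the 11 across and 6 down.
R2C1 = 16 − 7 = 9 completes the 16 down.
R2C2 = 1: the only remaining digit allowed by both the 15 across and the 4 down.
R2C3 = 15 − 10 = 5 completes the 15 across.
R1C2 = 11 − 8 = 3 completes the 11 across.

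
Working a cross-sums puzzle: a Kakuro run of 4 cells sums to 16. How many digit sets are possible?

4 distinct digits from 1–9 sum between 10 and 30.

8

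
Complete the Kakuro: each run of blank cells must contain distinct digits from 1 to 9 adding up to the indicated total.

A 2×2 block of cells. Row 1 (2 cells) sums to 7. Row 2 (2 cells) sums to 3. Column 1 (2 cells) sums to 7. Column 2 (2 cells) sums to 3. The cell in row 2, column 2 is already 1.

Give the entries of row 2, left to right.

2 1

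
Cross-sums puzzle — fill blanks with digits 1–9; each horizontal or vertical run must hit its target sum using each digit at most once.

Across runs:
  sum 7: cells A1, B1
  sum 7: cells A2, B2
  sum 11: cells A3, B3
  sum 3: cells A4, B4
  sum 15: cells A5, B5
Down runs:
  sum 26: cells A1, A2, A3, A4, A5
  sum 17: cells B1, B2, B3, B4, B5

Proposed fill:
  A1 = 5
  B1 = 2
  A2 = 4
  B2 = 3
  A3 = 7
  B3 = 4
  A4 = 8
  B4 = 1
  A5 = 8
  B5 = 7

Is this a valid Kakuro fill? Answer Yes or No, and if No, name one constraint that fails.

No — the across run A4–B4 sums to 9, not 3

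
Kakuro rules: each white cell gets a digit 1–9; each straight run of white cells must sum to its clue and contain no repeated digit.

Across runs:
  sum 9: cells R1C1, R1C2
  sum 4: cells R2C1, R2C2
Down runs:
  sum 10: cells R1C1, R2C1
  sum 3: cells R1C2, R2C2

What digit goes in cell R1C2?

4 in 2 cells must be {1,3}; 3 in 2 cells must be {1,2}.
The 4 across and the 3 down share only 1, so R2C2 = 1.
R1C2 = 3 − 1 = 2 completes the 3 down.
R2C1 = 4 − 1 = 3 completes the 4 across.
R1C1 = 9 − 2 = 7 completes the 9 across.

2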